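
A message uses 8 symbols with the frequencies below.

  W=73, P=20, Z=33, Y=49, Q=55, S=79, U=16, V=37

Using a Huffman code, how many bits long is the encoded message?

1039

Build the Huffman tree bottom-up:
U(16) + P(20) → 36
Z(33) + 36 → 69
V(37) + Y(49) → 86
Q(55) + 69 → 124
W(73) + S(79) → 152
86 + 124 → 210
152 + 210 → 362
The encoded length is the sum of every internal node's weight: 36 + 69 + 86 + 124 + 152 + 210 + 362 = 1039 bits.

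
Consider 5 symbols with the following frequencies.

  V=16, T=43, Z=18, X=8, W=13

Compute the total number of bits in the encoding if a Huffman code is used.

Merge the two smallest weights repeatedly:
merge X(8) and W(13): 21
merge V(16) and Z(18): 34
merge 21 and 34: 55
merge T(43) and 55: 98
The encoded length is the sum of every internal node's weight: 21 + 34 + 55 + 98 = 208 bits.

208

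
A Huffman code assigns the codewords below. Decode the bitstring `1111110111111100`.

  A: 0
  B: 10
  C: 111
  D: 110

Read left to right; each codeword is recognised as soon as it completes (prefix code):
  111→C | 111→C | 0→A | 111→C | 111→C | 10→B | 0→A
Decoded message: CCACCBA

CCACCBA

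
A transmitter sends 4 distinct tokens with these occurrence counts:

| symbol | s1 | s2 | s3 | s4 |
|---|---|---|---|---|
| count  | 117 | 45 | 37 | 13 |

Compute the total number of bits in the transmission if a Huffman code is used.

Merge the two smallest weights repeatedly:
merge s4(13) and s3(37): 50
merge s2(45) and 50: 95
merge 95 and s1(117): 212
Each symbol's bit-cost is frequency × depth; summing gives 357 bits (equivalently 50 + 95 + 212).

357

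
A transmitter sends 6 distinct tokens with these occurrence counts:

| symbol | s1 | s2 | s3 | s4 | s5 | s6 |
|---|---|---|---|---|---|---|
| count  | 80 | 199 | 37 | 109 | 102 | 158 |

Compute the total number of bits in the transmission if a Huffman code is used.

1698

Merge the two smallest weights repeatedly:
s3(37) + s1(80) → 117
s5(102) + s4(109) → 211
117 + s6(158) → 275
s2(199) + 211 → 410
275 + 410 → 685
Each symbol's bit-cost is frequency × depth; summing gives 1698 bits (equivalently 117 + 211 + 275 + 410 + 685).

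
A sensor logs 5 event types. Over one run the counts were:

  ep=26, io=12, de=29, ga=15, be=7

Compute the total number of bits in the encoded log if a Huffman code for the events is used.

Greedily combine the two least-frequent nodes:
merge be(7) and io(12): 19
merge ga(15) and 19: 34
merge ep(26) and de(29): 55
merge 34 and 55: 89
Each symbol's bit-cost is frequency × depth; summing gives 197 bits (equivalently 19 + 34 + 55 + 89).

197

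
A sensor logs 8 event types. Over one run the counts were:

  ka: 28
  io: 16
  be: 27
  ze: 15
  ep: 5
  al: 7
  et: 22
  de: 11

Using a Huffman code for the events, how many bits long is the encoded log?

Build the Huffman tree bottom-up:
ep(5) + al(7) → 12
de(11) + 12 → 23
ze(15) + io(16) → 31
et(22) + 23 → 45
be(27) + ka(28) → 55
31 + 45 → 76
55 + 76 → 131
Each symbol's bit-cost is frequency × depth; summing gives 373 bits (equivalently 12 + 23 + 31 + 45 + 55 + 76 + 131).

373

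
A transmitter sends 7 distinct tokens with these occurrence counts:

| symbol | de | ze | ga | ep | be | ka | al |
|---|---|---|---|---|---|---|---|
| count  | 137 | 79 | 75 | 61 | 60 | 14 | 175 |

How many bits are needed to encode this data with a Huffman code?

1565

Merge the two smallest weights repeatedly:
ka(14) + be(60) → 74
ep(61) + 74 → 135
ga(75) + ze(79) → 154
135 + de(137) → 272
154 + al(175) → 329
272 + 329 → 601
Each symbol's bit-cost is frequency × depth; summing gives 1565 bits (equivalently 74 + 135 + 154 + 272 + 329 + 601).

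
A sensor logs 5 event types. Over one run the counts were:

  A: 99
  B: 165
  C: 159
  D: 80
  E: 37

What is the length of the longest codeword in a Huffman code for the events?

3

Merge the two lowest-weight nodes at each step:
merge E(37) and D(80): 117
merge A(99) and 117: 216
merge C(159) and B(165): 324
merge 216 and 324: 540
The rarest symbols sit at the bottom; the longest codeword is 3 bits.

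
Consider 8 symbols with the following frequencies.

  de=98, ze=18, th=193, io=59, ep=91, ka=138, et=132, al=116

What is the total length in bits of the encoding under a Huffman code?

2419

Build the Huffman tree bottom-up:
ze(18) + io(59) → 77
77 + ep(91) → 168
de(98) + al(116) → 214
et(132) + ka(138) → 270
168 + th(193) → 361
214 + 270 → 484
361 + 484 → 845
The encoded length is the sum of every internal node's weight: 77 + 168 + 214 + 270 + 361 + 484 + 845 = 2419 bits.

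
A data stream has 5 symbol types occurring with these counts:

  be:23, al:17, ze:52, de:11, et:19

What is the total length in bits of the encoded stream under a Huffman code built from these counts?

Greedily combine the two least-frequent nodes:
de(11) + al(17) → 28
et(19) + be(23) → 42
28 + 42 → 70
ze(52) + 70 → 122
Total encoded bits = sum of merged weights = 28 + 42 + 70 + 122 = 262.

262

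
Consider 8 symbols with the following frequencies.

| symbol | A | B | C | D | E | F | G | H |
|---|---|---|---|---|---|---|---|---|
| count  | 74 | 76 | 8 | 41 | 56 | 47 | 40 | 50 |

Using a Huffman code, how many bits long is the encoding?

Greedily combine the two least-frequent nodes:
merge C(8) and G(40): 48
merge D(41) and F(47): 88
merge 48 and H(50): 98
merge E(56) and A(74): 130
merge B(76) and 88: 164
merge 98 and 130: 228
merge 164 and 228: 392
The encoded length is the sum of every internal node's weight: 48 + 88 + 98 + 130 + 164 + 228 + 392 = 1148 bits.

1148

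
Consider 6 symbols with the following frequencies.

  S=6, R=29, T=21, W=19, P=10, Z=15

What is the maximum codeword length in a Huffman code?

4

Merge the two lowest-weight nodes at each step:
combine S(6), P(10) → 16
combine Z(15), 16 → 31
combine W(19), T(21) → 40
combine R(29), 31 → 60
combine 40, 60 → 100
The rarest symbols sit at the bottom; the longest codeword is 4 bits.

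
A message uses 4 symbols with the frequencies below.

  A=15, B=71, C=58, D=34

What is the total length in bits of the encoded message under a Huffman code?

Merge the two smallest weights repeatedly:
A(15) + D(34) → 49
49 + C(58) → 107
B(71) + 107 → 178
Each symbol's bit-cost is frequency × depth; summing gives 334 bits (equivalently 49 + 107 + 178).

334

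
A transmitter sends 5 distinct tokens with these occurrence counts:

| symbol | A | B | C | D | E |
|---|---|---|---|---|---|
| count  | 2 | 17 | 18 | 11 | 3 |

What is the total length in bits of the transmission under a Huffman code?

Build the Huffman tree bottom-up:
combine A(2), E(3) → 5
combine 5, D(11) → 16
combine 16, B(17) → 33
combine C(18), 33 → 51
The encoded length is the sum of every internal node's weight: 5 + 16 + 33 + 51 = 105 bits.

105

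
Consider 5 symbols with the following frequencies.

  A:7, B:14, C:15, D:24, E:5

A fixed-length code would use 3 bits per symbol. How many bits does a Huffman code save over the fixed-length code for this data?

Fixed-length: 3 bits × 65 symbols = 195 bits.
Huffman merges:
combine E(5), A(7) → 12
combine 12, B(14) → 26
combine C(15), D(24) → 39
combine 26, 39 → 65
Huffman total = 12 + 26 + 39 + 65 = 142 bits.
Saving = 195 − 142 = 53 bits.

53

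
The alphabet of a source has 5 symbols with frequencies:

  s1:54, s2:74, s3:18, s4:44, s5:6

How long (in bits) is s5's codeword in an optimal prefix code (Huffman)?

4

Huffman merges, smallest pair first:
combine s5(6), s3(18) → 24
combine 24, s4(44) → 68
combine s1(54), 68 → 122
combine s2(74), 122 → 196
The subtree containing s5 is merged 4 times, so code length = 4.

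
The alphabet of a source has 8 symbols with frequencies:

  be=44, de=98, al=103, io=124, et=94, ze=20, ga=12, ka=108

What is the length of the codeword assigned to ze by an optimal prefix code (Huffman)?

Build the tree from the bottom:
ga(12) + ze(20) → 32
32 + be(44) → 76
76 + et(94) → 170
de(98) + al(103) → 201
ka(108) + io(124) → 232
170 + 201 → 371
232 + 371 → 603
The subtree containing ze is merged 5 times, so code length = 5.

5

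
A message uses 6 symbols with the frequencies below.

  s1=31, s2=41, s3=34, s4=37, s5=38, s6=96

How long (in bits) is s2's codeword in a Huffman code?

Huffman merges, smallest pair first:
merge s1(31) and s3(34): 65
merge s4(37) and s5(38): 75
merge s2(41) and 65: 106
merge 75 and s6(96): 171
merge 106 and 171: 277
s2 sits 2 levels below the root, so its codeword is 2 bits.

2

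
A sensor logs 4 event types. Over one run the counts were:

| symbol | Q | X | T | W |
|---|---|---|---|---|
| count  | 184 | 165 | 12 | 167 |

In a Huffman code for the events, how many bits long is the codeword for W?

Build the tree from the bottom:
merge T(12) and X(165): 177
merge W(167) and 177: 344
merge Q(184) and 344: 528
The subtree containing W is merged 2 times, so code length = 2.

2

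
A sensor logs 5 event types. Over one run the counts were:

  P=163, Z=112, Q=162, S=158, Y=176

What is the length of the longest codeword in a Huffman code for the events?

3

Merge the two lowest-weight nodes at each step:
merge Z(112) and S(158): 270
merge Q(162) and P(163): 325
merge Y(176) and 270: 446
merge 325 and 446: 771
The rarest symbols sit at the bottom; the longest codeword is 3 bits.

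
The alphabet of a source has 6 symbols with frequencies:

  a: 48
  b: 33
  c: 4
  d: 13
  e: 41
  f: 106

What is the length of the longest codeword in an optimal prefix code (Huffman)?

Merge the two lowest-weight nodes at each step:
merge c(4) and d(13): 17
merge 17 and b(33): 50
merge e(41) and a(48): 89
merge 50 and 89: 139
merge f(106) and 139: 245
Maximum depth reached is 4.

4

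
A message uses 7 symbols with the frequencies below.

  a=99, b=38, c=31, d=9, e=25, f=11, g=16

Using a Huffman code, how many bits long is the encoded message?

Merge the two smallest weights repeatedly:
merge d(9) and f(11): 20
merge g(16) and 20: 36
merge e(25) and c(31): 56
merge 36 and b(38): 74
merge 56 and 74: 130
merge a(99) and 130: 229
Each symbol's bit-cost is frequency × depth; summing gives 545 bits (equivalently 20 + 36 + 56 + 74 + 130 + 229).

545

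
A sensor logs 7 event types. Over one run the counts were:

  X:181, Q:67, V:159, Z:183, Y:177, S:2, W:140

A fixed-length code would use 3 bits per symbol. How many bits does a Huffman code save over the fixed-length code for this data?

Fixed-length: 3 bits × 909 symbols = 2727 bits.
Huffman merges:
S(2) + Q(67) → 69
69 + W(140) → 209
V(159) + Y(177) → 336
X(181) + Z(183) → 364
209 + 336 → 545
364 + 545 → 909
Huffman total = 69 + 209 + 336 + 364 + 545 + 909 = 2432 bits.
Saving = 2727 − 2432 = 295 bits.

295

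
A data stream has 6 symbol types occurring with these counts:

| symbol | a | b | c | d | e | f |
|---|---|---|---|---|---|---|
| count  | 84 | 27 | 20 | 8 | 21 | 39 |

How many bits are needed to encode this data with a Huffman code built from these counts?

Build the Huffman tree bottom-up:
d(8) + c(20) → 28
e(21) + b(27) → 48
28 + f(39) → 67
48 + 67 → 115
a(84) + 115 → 199
The encoded length is the sum of every internal node's weight: 28 + 48 + 67 + 115 + 199 = 457 bits.

457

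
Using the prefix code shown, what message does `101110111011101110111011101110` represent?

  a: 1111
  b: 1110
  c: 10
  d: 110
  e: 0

cbbbbbbb

Read left to right; each codeword is recognised as soon as it completes (prefix code):
  10→c | 1110→b | 1110→b | 1110→b | 1110→b | 1110→b | 1110→b | 1110→b
Decoded message: cbbbbbbb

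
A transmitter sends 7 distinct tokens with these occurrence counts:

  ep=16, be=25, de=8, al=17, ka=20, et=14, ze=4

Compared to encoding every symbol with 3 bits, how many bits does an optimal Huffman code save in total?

Fixed-length: 3 bits × 104 symbols = 312 bits.
Huffman merges:
merge ze(4) and de(8): 12
merge 12 and et(14): 26
merge ep(16) and al(17): 33
merge ka(20) and be(25): 45
merge 26 and 33: 59
merge 45 and 59: 104
Huffman total = 12 + 26 + 33 + 45 + 59 + 104 = 279 bits.
Saving = 312 − 279 = 33 bits.

33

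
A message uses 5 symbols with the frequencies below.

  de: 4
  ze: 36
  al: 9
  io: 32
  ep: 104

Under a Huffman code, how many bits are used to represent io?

3

Huffman merges, smallest pair first:
merge de(4) and al(9): 13
merge 13 and io(32): 45
merge ze(36) and 45: 81
merge 81 and ep(104): 185
io's leaf is at depth 3, giving a 3-bit codeword.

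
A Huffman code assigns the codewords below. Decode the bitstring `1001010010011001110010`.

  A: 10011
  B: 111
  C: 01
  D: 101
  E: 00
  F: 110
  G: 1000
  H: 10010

HHCAH

Read left to right; each codeword is recognised as soon as it completes (prefix code):
  10010→H | 10010→H | 01→C | 10011→A | 10010→H
Decoded message: HHCAH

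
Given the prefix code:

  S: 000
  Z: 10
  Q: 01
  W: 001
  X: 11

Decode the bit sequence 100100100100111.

ZQWWWX

Read left to right; each codeword is recognised as soon as it completes (prefix code):
  10→Z | 01→Q | 001→W | 001→W | 001→W | 11→X
Decoded message: ZQWWWX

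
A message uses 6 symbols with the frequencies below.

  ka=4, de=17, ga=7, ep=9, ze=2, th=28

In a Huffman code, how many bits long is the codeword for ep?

Huffman merges, smallest pair first:
combine ze(2), ka(4) → 6
combine 6, ga(7) → 13
combine ep(9), 13 → 22
combine de(17), 22 → 39
combine th(28), 39 → 67
The subtree containing ep is merged 3 times, so code length = 3.

3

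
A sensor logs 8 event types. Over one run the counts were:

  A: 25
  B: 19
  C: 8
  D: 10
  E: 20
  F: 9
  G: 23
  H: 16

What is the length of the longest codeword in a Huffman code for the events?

4

Merge the two lowest-weight nodes at each step:
combine C(8), F(9) → 17
combine D(10), H(16) → 26
combine 17, B(19) → 36
combine E(20), G(23) → 43
combine A(25), 26 → 51
combine 36, 43 → 79
combine 51, 79 → 130
Maximum depth reached is 4.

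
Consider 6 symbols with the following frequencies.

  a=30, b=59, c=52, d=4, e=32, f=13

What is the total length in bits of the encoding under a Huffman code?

444

Build the Huffman tree bottom-up:
merge d(4) and f(13): 17
merge 17 and a(30): 47
merge e(32) and 47: 79
merge c(52) and b(59): 111
merge 79 and 111: 190
Total encoded bits = sum of merged weights = 17 + 47 + 79 + 111 + 190 = 444.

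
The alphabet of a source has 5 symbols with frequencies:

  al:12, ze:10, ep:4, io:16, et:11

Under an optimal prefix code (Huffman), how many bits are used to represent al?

2

Build the tree from the bottom:
combine ep(4), ze(10) → 14
combine et(11), al(12) → 23
combine 14, io(16) → 30
combine 23, 30 → 53
al's leaf is at depth 2, giving a 2-bit codeword.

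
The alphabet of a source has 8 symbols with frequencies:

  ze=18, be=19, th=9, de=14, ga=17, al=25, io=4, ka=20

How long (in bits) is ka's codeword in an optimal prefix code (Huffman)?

3

Huffman merges, smallest pair first:
combine io(4), th(9) → 13
combine 13, de(14) → 27
combine ga(17), ze(18) → 35
combine be(19), ka(20) → 39
combine al(25), 27 → 52
combine 35, 39 → 74
combine 52, 74 → 126
ka sits 3 levels below the root, so its codeword is 3 bits.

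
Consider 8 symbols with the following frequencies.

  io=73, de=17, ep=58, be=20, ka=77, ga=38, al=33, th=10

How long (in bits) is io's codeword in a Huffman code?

2

Huffman merges, smallest pair first:
th(10) + de(17) → 27
be(20) + 27 → 47
al(33) + ga(38) → 71
47 + ep(58) → 105
71 + io(73) → 144
ka(77) + 105 → 182
144 + 182 → 326
The subtree containing io is merged 2 times, so code length = 2.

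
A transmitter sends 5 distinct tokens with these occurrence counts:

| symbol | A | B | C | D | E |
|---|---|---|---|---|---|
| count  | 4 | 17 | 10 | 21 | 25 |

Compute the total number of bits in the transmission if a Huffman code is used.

Greedily combine the two least-frequent nodes:
combine A(4), C(10) → 14
combine 14, B(17) → 31
combine D(21), E(25) → 46
combine 31, 46 → 77
The encoded length is the sum of every internal node's weight: 14 + 31 + 46 + 77 = 168 bits.

168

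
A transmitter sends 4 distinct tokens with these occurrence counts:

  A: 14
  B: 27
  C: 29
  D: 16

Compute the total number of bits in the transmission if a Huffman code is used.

Greedily combine the two least-frequent nodes:
merge A(14) and D(16): 30
merge B(27) and C(29): 56
merge 30 and 56: 86
Total encoded bits = sum of merged weights = 30 + 56 + 86 = 172.

172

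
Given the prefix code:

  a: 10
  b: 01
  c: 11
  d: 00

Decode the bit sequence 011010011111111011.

baabcccac

Read left to right; each codeword is recognised as soon as it completes (prefix code):
  01→b | 10→a | 10→a | 01→b | 11→c | 11→c | 11→c | 10→a | 11→c
Decoded message: baabcccac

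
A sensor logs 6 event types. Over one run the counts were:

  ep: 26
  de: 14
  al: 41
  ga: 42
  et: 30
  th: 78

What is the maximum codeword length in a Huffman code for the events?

4

Merge the two lowest-weight nodes at each step:
combine de(14), ep(26) → 40
combine et(30), 40 → 70
combine al(41), ga(42) → 83
combine 70, th(78) → 148
combine 83, 148 → 231
Maximum depth reached is 4.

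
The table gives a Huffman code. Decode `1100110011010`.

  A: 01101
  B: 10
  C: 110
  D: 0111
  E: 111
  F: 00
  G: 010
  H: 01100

Read left to right; each codeword is recognised as soon as it completes (prefix code):
  110→C | 01100→H | 110→C | 10→B
Decoded message: CHCB

CHCB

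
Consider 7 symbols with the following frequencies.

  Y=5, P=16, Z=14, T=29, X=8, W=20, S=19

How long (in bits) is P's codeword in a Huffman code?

Build the tree from the bottom:
combine Y(5), X(8) → 13
combine 13, Z(14) → 27
combine P(16), S(19) → 35
combine W(20), 27 → 47
combine T(29), 35 → 64
combine 47, 64 → 111
P sits 3 levels below the root, so its codeword is 3 bits.

3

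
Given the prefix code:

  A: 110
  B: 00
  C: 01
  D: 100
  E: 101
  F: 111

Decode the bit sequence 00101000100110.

Read left to right; each codeword is recognised as soon as it completes (prefix code):
  00→B | 101→E | 00→B | 01→C | 00→B | 110→A
Decoded message: BEBCBA

BEBCBA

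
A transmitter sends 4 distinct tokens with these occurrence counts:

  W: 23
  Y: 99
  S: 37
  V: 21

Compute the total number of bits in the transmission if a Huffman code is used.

Build the Huffman tree bottom-up:
V(21) + W(23) → 44
S(37) + 44 → 81
81 + Y(99) → 180
Total encoded bits = sum of merged weights = 44 + 81 + 180 = 305.

305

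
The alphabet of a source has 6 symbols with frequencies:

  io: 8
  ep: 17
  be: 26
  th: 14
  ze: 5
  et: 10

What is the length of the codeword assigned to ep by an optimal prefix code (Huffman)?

Huffman merges, smallest pair first:
combine ze(5), io(8) → 13
combine et(10), 13 → 23
combine th(14), ep(17) → 31
combine 23, be(26) → 49
combine 31, 49 → 80
ep sits 2 levels below the root, so its codeword is 2 bits.

2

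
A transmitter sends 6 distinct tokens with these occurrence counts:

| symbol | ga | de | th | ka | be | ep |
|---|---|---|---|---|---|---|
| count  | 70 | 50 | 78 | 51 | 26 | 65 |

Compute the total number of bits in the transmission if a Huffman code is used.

Build the Huffman tree bottom-up:
merge be(26) and de(50): 76
merge ka(51) and ep(65): 116
merge ga(70) and 76: 146
merge th(78) and 116: 194
merge 146 and 194: 340
Total encoded bits = sum of merged weights = 76 + 116 + 146 + 194 + 340 = 872.

872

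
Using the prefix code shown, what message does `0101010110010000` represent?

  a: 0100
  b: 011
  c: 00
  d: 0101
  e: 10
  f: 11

Read left to right; each codeword is recognised as soon as it completes (prefix code):
  0101→d | 0101→d | 10→e | 0100→a | 00→c
Decoded message: ddeac

ddeac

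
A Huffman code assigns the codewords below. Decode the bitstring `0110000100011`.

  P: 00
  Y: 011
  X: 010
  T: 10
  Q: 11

Read left to right; each codeword is recognised as soon as it completes (prefix code):
  011→Y | 00→P | 00→P | 10→T | 00→P | 11→Q
Decoded message: YPPTPQ

YPPTPQ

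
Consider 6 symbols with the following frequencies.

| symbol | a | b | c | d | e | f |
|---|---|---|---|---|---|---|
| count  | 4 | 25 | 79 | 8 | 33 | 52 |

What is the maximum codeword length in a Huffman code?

Merge the two lowest-weight nodes at each step:
merge a(4) and d(8): 12
merge 12 and b(25): 37
merge e(33) and 37: 70
merge f(52) and 70: 122
merge c(79) and 122: 201
The rarest symbols sit at the bottom; the longest codeword is 5 bits.

5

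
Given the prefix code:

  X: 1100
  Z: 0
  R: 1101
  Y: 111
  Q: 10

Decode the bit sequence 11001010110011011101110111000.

Read left to right; each codeword is recognised as soon as it completes (prefix code):
  1100→X | 10→Q | 10→Q | 1100→X | 1101→R | 1101→R | 1101→R | 1100→X | 0→Z
Decoded message: XQQXRRRXZ

XQQXRRRXZ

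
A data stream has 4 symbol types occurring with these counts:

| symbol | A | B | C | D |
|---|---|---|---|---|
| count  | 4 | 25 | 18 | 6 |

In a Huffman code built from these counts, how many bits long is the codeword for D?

3

Repeatedly merge the two smallest:
A(4) + D(6) → 10
10 + C(18) → 28
B(25) + 28 → 53
D sits 3 levels below the root, so its codeword is 3 bits.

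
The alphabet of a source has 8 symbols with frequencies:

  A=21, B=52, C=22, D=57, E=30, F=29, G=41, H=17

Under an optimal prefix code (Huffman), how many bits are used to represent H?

Huffman merges, smallest pair first:
merge H(17) and A(21): 38
merge C(22) and F(29): 51
merge E(30) and 38: 68
merge G(41) and 51: 92
merge B(52) and D(57): 109
merge 68 and 92: 160
merge 109 and 160: 269
H sits 4 levels below the root, so its codeword is 4 bits.

4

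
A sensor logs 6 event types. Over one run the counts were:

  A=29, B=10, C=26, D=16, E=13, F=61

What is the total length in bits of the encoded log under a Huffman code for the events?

Greedily combine the two least-frequent nodes:
merge B(10) and E(13): 23
merge D(16) and 23: 39
merge C(26) and A(29): 55
merge 39 and 55: 94
merge F(61) and 94: 155
Total encoded bits = sum of merged weights = 23 + 39 + 55 + 94 + 155 = 366.

366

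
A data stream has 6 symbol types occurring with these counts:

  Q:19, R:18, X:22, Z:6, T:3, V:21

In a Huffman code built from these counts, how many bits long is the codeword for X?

Huffman merges, smallest pair first:
combine T(3), Z(6) → 9
combine 9, R(18) → 27
combine Q(19), V(21) → 40
combine X(22), 27 → 49
combine 40, 49 → 89
The subtree containing X is merged 2 times, so code length = 2.

2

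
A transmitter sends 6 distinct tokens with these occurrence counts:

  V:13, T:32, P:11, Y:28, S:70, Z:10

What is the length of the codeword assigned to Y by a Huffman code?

3

Huffman merges, smallest pair first:
merge Z(10) and P(11): 21
merge V(13) and 21: 34
merge Y(28) and T(32): 60
merge 34 and 60: 94
merge S(70) and 94: 164
Y sits 3 levels below the root, so its codeword is 3 bits.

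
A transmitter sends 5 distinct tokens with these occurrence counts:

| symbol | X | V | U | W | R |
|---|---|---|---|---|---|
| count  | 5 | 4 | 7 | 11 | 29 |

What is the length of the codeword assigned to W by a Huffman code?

Huffman merges, smallest pair first:
V(4) + X(5) → 9
U(7) + 9 → 16
W(11) + 16 → 27
27 + R(29) → 56
The subtree containing W is merged 2 times, so code length = 2.

2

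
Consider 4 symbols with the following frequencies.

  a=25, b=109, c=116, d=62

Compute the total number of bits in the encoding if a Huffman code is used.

Build the Huffman tree bottom-up:
a(25) + d(62) → 87
87 + b(109) → 196
c(116) + 196 → 312
The encoded length is the sum of every internal node's weight: 87 + 196 + 312 = 595 bits.

595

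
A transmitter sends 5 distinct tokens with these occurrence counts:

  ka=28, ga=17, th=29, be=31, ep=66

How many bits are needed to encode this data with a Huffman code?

381

Merge the two smallest weights repeatedly:
combine ga(17), ka(28) → 45
combine th(29), be(31) → 60
combine 45, 60 → 105
combine ep(66), 105 → 171
The encoded length is the sum of every internal node's weight: 45 + 60 + 105 + 171 = 381 bits.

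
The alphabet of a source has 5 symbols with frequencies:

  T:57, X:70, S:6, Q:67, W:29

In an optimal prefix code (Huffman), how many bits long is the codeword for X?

2

Build the tree from the bottom:
merge S(6) and W(29): 35
merge 35 and T(57): 92
merge Q(67) and X(70): 137
merge 92 and 137: 229
X's leaf is at depth 2, giving a 2-bit codeword.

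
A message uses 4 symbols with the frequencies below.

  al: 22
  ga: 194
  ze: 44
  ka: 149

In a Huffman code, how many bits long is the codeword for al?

3

Build the tree from the bottom:
al(22) + ze(44) → 66
66 + ka(149) → 215
ga(194) + 215 → 409
al sits 3 levels below the root, so its codeword is 3 bits.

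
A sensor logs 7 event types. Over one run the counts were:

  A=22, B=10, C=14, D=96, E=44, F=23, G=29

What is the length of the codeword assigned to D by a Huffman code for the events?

Build the tree from the bottom:
merge B(10) and C(14): 24
merge A(22) and F(23): 45
merge 24 and G(29): 53
merge E(44) and 45: 89
merge 53 and 89: 142
merge D(96) and 142: 238
D is merged only at the final step, so code length = 1.

1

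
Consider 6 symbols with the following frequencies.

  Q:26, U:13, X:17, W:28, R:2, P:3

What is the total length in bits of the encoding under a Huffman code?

Greedily combine the two least-frequent nodes:
combine R(2), P(3) → 5
combine 5, U(13) → 18
combine X(17), 18 → 35
combine Q(26), W(28) → 54
combine 35, 54 → 89
Each symbol's bit-cost is frequency × depth; summing gives 201 bits (equivalently 5 + 18 + 35 + 54 + 89).

201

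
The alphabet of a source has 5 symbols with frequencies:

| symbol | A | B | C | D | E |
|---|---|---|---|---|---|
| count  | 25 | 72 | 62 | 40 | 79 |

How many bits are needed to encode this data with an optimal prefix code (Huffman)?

621

Build the Huffman tree bottom-up:
combine A(25), D(40) → 65
combine C(62), 65 → 127
combine B(72), E(79) → 151
combine 127, 151 → 278
Each symbol's bit-cost is frequency × depth; summing gives 621 bits (equivalently 65 + 127 + 151 + 278).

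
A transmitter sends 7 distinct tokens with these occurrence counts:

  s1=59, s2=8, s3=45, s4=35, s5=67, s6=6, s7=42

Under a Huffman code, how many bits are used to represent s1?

2

Huffman merges, smallest pair first:
combine s6(6), s2(8) → 14
combine 14, s4(35) → 49
combine s7(42), s3(45) → 87
combine 49, s1(59) → 108
combine s5(67), 87 → 154
combine 108, 154 → 262
The subtree containing s1 is merged 2 times, so code length = 2.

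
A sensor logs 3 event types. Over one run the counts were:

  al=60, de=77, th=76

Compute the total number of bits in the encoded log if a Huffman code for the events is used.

349

Greedily combine the two least-frequent nodes:
merge al(60) and th(76): 136
merge de(77) and 136: 213
The encoded length is the sum of every internal node's weight: 136 + 213 = 349 bits.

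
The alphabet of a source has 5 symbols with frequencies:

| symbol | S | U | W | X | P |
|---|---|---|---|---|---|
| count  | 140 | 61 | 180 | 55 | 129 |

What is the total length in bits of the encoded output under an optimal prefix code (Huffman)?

Merge the two smallest weights repeatedly:
merge X(55) and U(61): 116
merge 116 and P(129): 245
merge S(140) and W(180): 320
merge 245 and 320: 565
Each symbol's bit-cost is frequency × depth; summing gives 1246 bits (equivalently 116 + 245 + 320 + 565).

1246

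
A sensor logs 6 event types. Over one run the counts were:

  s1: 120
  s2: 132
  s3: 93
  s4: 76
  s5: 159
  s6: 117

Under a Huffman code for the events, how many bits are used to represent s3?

Repeatedly merge the two smallest:
combine s4(76), s3(93) → 169
combine s6(117), s1(120) → 237
combine s2(132), s5(159) → 291
combine 169, 237 → 406
combine 291, 406 → 697
The subtree containing s3 is merged 3 times, so code length = 3.

3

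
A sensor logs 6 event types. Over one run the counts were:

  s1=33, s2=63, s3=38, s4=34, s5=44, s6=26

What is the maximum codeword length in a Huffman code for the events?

Merge the two lowest-weight nodes at each step:
s6(26) + s1(33) → 59
s4(34) + s3(38) → 72
s5(44) + 59 → 103
s2(63) + 72 → 135
103 + 135 → 238
The rarest symbols sit at the bottom; the longest codeword is 3 bits.

3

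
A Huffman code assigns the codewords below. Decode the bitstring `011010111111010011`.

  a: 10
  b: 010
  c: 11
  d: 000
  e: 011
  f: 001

ebcccbe

Read left to right; each codeword is recognised as soon as it completes (prefix code):
  011→e | 010→b | 11→c | 11→c | 11→c | 010→b | 011→e
Decoded message: ebcccbe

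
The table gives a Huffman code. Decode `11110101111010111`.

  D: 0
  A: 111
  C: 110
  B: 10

ABBABBA

Read left to right; each codeword is recognised as soon as it completes (prefix code):
  111→A | 10→B | 10→B | 111→A | 10→B | 10→B | 111→A
Decoded message: ABBABBA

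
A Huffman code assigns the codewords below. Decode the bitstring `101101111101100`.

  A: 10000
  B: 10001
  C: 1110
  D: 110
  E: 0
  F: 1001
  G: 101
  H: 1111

Read left to right; each codeword is recognised as soon as it completes (prefix code):
  101→G | 101→G | 1111→H | 0→E | 110→D | 0→E
Decoded message: GGHEDE

GGHEDE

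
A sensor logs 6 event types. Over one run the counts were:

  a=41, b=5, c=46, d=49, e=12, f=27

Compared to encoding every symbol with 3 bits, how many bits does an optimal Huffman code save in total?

Fixed-length: 3 bits × 180 symbols = 540 bits.
Huffman merges:
b(5) + e(12) → 17
17 + f(27) → 44
a(41) + 44 → 85
c(46) + d(49) → 95
85 + 95 → 180
Huffman total = 17 + 44 + 85 + 95 + 180 = 421 bits.
Saving = 540 − 421 = 119 bits.

119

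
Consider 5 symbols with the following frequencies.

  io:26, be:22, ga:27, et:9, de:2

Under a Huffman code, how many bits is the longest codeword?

3

Merge the two lowest-weight nodes at each step:
de(2) + et(9) → 11
11 + be(22) → 33
io(26) + ga(27) → 53
33 + 53 → 86
The rarest symbols sit at the bottom; the longest codeword is 3 bits.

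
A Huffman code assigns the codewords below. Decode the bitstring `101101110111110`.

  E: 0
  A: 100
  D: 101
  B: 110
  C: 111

Read left to right; each codeword is recognised as soon as it completes (prefix code):
  101→D | 101→D | 110→B | 111→C | 110→B
Decoded message: DDBCB

DDBCB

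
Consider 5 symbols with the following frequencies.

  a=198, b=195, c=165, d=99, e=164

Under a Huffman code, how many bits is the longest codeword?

Merge the two lowest-weight nodes at each step:
d(99) + e(164) → 263
c(165) + b(195) → 360
a(198) + 263 → 461
360 + 461 → 821
The first pair merged (d, e) ends up deepest, at depth 3.

3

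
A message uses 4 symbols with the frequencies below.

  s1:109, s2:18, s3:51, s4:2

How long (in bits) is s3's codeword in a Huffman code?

2

Build the tree from the bottom:
s4(2) + s2(18) → 20
20 + s3(51) → 71
71 + s1(109) → 180
s3 sits 2 levels below the root, so its codeword is 2 bits.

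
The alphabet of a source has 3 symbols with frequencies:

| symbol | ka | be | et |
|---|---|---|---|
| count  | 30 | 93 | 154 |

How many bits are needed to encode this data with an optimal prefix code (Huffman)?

400

Build the Huffman tree bottom-up:
ka(30) + be(93) → 123
123 + et(154) → 277
Each symbol's bit-cost is frequency × depth; summing gives 400 bits (equivalently 123 + 277).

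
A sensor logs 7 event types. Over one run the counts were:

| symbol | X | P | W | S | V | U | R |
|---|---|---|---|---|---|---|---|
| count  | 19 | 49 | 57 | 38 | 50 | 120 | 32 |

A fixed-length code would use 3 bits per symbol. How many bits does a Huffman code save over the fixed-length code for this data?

Fixed-length: 3 bits × 365 symbols = 1095 bits.
Huffman merges:
merge X(19) and R(32): 51
merge S(38) and P(49): 87
merge V(50) and 51: 101
merge W(57) and 87: 144
merge 101 and U(120): 221
merge 144 and 221: 365
Huffman total = 51 + 87 + 101 + 144 + 221 + 365 = 969 bits.
Saving = 1095 − 969 = 126 bits.

126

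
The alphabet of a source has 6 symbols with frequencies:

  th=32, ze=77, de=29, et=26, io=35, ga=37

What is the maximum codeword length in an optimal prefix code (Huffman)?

3

Merge the two lowest-weight nodes at each step:
combine et(26), de(29) → 55
combine th(32), io(35) → 67
combine ga(37), 55 → 92
combine 67, ze(77) → 144
combine 92, 144 → 236
The rarest symbols sit at the bottom; the longest codeword is 3 bits.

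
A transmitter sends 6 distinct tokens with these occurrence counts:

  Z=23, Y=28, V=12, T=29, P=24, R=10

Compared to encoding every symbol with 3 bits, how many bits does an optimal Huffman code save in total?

59

Fixed-length: 3 bits × 126 symbols = 378 bits.
Huffman merges:
combine R(10), V(12) → 22
combine 22, Z(23) → 45
combine P(24), Y(28) → 52
combine T(29), 45 → 74
combine 52, 74 → 126
Huffman total = 22 + 45 + 52 + 74 + 126 = 319 bits.
Saving = 378 − 319 = 59 bits.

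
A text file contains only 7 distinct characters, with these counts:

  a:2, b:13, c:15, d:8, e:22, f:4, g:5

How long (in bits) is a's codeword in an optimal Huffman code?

5

Huffman merges, smallest pair first:
a(2) + f(4) → 6
g(5) + 6 → 11
d(8) + 11 → 19
b(13) + c(15) → 28
19 + e(22) → 41
28 + 41 → 69
a's leaf is at depth 5, giving a 5-bit codeword.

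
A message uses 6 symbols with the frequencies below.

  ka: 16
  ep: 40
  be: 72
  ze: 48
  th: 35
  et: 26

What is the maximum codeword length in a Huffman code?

3

Merge the two lowest-weight nodes at each step:
merge ka(16) and et(26): 42
merge th(35) and ep(40): 75
merge 42 and ze(48): 90
merge be(72) and 75: 147
merge 90 and 147: 237
The first pair merged (ka, et) ends up deepest, at depth 3.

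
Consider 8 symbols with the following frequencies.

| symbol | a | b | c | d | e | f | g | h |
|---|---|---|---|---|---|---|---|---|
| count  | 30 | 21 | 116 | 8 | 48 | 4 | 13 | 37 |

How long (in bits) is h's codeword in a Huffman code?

Huffman merges, smallest pair first:
merge f(4) and d(8): 12
merge 12 and g(13): 25
merge b(21) and 25: 46
merge a(30) and h(37): 67
merge 46 and e(48): 94
merge 67 and 94: 161
merge c(116) and 161: 277
The subtree containing h is merged 3 times, so code length = 3.

3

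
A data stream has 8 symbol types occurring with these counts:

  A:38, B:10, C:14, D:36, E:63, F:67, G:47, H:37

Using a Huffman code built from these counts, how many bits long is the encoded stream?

890

Greedily combine the two least-frequent nodes:
merge B(10) and C(14): 24
merge 24 and D(36): 60
merge H(37) and A(38): 75
merge G(47) and 60: 107
merge E(63) and F(67): 130
merge 75 and 107: 182
merge 130 and 182: 312
Each symbol's bit-cost is frequency × depth; summing gives 890 bits (equivalently 24 + 60 + 75 + 107 + 130 + 182 + 312).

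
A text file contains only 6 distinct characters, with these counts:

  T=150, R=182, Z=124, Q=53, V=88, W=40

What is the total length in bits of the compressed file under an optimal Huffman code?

1548

Build the Huffman tree bottom-up:
combine W(40), Q(53) → 93
combine V(88), 93 → 181
combine Z(124), T(150) → 274
combine 181, R(182) → 363
combine 274, 363 → 637
Total encoded bits = sum of merged weights = 93 + 181 + 274 + 363 + 637 = 1548.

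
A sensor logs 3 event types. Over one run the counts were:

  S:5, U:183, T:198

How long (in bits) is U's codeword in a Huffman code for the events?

Huffman merges, smallest pair first:
S(5) + U(183) → 188
188 + T(198) → 386
U's leaf is at depth 2, giving a 2-bit codeword.

2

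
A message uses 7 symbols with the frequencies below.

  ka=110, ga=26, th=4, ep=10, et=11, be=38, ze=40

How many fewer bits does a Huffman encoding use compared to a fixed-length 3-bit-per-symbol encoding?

Fixed-length: 3 bits × 239 symbols = 717 bits.
Huffman merges:
merge th(4) and ep(10): 14
merge et(11) and 14: 25
merge 25 and ga(26): 51
merge be(38) and ze(40): 78
merge 51 and 78: 129
merge ka(110) and 129: 239
Huffman total = 14 + 25 + 51 + 78 + 129 + 239 = 536 bits.
Saving = 717 − 536 = 181 bits.

181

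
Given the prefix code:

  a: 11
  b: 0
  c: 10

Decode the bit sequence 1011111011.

caaca

Read left to right; each codeword is recognised as soon as it completes (prefix code):
  10→c | 11→a | 11→a | 10→c | 11→a
Decoded message: caaca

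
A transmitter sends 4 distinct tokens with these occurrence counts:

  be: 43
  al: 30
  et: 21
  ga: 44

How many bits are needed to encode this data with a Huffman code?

276

Greedily combine the two least-frequent nodes:
combine et(21), al(30) → 51
combine be(43), ga(44) → 87
combine 51, 87 → 138
The encoded length is the sum of every internal node's weight: 51 + 87 + 138 = 276 bits.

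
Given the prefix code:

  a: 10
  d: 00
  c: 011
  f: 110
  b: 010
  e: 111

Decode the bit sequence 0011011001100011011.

Read left to right; each codeword is recognised as soon as it completes (prefix code):
  00→d | 110→f | 110→f | 011→c | 00→d | 011→c | 011→c
Decoded message: dffcdcc

dffcdcc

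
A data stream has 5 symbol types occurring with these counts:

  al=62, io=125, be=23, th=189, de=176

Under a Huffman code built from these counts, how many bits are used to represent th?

Build the tree from the bottom:
merge be(23) and al(62): 85
merge 85 and io(125): 210
merge de(176) and th(189): 365
merge 210 and 365: 575
th's leaf is at depth 2, giving a 2-bit codeword.

2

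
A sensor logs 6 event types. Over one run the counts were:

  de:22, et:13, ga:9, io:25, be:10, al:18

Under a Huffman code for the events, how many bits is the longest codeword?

Merge the two lowest-weight nodes at each step:
merge ga(9) and be(10): 19
merge et(13) and al(18): 31
merge 19 and de(22): 41
merge io(25) and 31: 56
merge 41 and 56: 97
The first pair merged (ga, be) ends up deepest, at depth 3.

3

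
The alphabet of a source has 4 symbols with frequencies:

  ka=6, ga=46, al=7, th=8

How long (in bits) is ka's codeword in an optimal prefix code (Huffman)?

3

Build the tree from the bottom:
combine ka(6), al(7) → 13
combine th(8), 13 → 21
combine 21, ga(46) → 67
The subtree containing ka is merged 3 times, so code length = 3.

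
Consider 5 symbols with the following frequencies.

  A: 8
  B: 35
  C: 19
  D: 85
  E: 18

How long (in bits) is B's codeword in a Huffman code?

Huffman merges, smallest pair first:
combine A(8), E(18) → 26
combine C(19), 26 → 45
combine B(35), 45 → 80
combine 80, D(85) → 165
B sits 2 levels below the root, so its codeword is 2 bits.

2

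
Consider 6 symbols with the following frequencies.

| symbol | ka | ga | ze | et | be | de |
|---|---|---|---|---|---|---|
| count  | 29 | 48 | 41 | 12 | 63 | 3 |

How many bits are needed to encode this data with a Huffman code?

451

Greedily combine the two least-frequent nodes:
combine de(3), et(12) → 15
combine 15, ka(29) → 44
combine ze(41), 44 → 85
combine ga(48), be(63) → 111
combine 85, 111 → 196
The encoded length is the sum of every internal node's weight: 15 + 44 + 85 + 111 + 196 = 451 bits.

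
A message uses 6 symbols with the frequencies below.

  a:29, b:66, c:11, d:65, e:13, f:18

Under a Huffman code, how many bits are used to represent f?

3

Build the tree from the bottom:
merge c(11) and e(13): 24
merge f(18) and 24: 42
merge a(29) and 42: 71
merge d(65) and b(66): 131
merge 71 and 131: 202
f's leaf is at depth 3, giving a 3-bit codeword.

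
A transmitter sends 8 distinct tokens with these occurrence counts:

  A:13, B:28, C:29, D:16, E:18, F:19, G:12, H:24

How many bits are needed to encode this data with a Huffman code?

Build the Huffman tree bottom-up:
merge G(12) and A(13): 25
merge D(16) and E(18): 34
merge F(19) and H(24): 43
merge 25 and B(28): 53
merge C(29) and 34: 63
merge 43 and 53: 96
merge 63 and 96: 159
The encoded length is the sum of every internal node's weight: 25 + 34 + 43 + 53 + 63 + 96 + 159 = 473 bits.

473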